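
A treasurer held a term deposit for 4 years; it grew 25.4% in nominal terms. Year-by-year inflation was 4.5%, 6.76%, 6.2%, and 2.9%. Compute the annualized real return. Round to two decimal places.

Cumulative inflation factor: 1.045 × 1.0676 × 1.062 × 1.029 ≈ 1.21917.
Nominal growth factor: 1.25400. Real growth factor = 1.25400 / 1.21917 ≈ 1.02857.
Annualized: 1.02857^(1/4) − 1 ≈ 0.00707.

0.71%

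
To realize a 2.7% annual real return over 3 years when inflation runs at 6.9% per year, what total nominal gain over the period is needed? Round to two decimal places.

Required annual nominal rate: (1+2.7%)(1+6.9%) − 1 = 9.7863%.
Cumulative over 3 years: (1 + 0.097863)^3 − 1 ≈ 0.32326.

32.33%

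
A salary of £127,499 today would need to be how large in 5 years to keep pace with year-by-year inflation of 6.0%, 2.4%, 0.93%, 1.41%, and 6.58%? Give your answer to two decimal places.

Cumulative price-level factor: 1.060 × 1.024 × 1.0093 × 1.0141 × 1.0658 ≈ 1.1840842210.
The nominal amount required is £127,499 scaled up by that factor.

£150,969.55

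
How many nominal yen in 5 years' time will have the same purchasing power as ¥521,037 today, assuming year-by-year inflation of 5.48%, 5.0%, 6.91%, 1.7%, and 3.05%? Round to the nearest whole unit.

Cumulative price-level factor: 1.0548 × 1.050 × 1.0691 × 1.017 × 1.0305 ≈ 1.2409283280.
The nominal amount required is ¥521,037 scaled up by that factor.

¥646,570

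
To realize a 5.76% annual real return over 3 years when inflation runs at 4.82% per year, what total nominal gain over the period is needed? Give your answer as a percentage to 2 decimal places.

Required annual nominal rate: (1+5.76%)(1+4.82%) − 1 = 10.857632%.
Cumulative over 3 years: (1 + 0.10857632)^3 − 1 ≈ 0.36238.

36.24%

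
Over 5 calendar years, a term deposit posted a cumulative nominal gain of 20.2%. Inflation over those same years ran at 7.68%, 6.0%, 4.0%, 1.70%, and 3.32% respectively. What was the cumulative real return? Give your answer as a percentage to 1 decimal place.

-3.6%

Cumulative inflation factor: 1.0768 × 1.060 × 1.040 × 1.0170 × 1.0332 ≈ 1.24732.
Nominal growth factor: 1.20200. Real growth factor = 1.20200 / 1.24732 ≈ 0.96366.
Total real return ≈ -3.6338%.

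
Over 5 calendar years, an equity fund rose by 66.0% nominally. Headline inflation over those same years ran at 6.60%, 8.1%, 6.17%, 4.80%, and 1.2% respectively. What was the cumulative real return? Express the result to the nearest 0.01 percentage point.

Cumulative inflation factor: 1.0660 × 1.081 × 1.0617 × 1.0480 × 1.012 ≈ 1.29756.
Nominal growth factor: 1.66000. Real growth factor = 1.66000 / 1.29756 ≈ 1.27933.
Total real return ≈ 27.9327%.

27.93%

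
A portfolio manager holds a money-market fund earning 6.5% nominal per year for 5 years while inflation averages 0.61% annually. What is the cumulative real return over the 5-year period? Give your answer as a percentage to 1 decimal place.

32.9%

The annual real rate is (1+6.5%)/(1+0.61%) − 1 = 5.8543%.
Compounded over 5 years: (1 + 0.058543)^5 − 1 ≈ 0.32905.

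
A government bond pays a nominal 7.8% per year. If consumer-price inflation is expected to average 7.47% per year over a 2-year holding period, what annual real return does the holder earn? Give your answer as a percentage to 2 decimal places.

With constant rates the annual real return is the same each year: (1+7.8%)/(1+7.47%) − 1 = 0.00307.

0.31%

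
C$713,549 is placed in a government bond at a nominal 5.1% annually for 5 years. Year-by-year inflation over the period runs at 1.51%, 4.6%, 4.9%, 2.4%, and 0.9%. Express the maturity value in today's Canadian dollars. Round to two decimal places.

Nominal value at maturity: C$713,549 × (1 + 5.1%)^5 ≈ C$915,034.32.
Price-level factor over 5 years: 1.0151 × 1.046 × 1.049 × 1.024 × 1.009 ≈ 1.1508192647.
The maturity value deflated by that factor is the answer in today's purchasing power.

C$795,115.57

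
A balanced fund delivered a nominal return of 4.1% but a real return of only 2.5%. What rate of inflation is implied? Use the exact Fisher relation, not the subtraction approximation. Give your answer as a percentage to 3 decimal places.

From (1+r_nom) = (1+r_real)(1+π), we get 1+π = (1 + 4.1%)/(1 + 2.5%) = 1.041/1.025 ≈ 1.01561.
So π ≈ 1.5610%.

1.561%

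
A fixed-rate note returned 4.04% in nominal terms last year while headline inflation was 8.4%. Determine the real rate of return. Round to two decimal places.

-4.02%

Real return via the Fisher equation: (1 + 4.04%)/(1 + 8.4%) − 1 = 1.0404/1.084 − 1 ≈ -0.04022.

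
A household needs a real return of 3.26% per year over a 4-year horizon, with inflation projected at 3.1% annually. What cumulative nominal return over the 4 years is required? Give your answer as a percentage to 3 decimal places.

Required annual nominal rate: (1+3.26%)(1+3.1%) − 1 = 6.46106%.
Cumulative over 4 years: (1 + 0.0646106)^4 − 1 ≈ 0.28459.

28.459%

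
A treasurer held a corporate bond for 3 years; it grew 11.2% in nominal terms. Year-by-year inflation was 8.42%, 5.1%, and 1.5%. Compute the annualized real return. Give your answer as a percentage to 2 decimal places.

-1.30%

Cumulative inflation factor: 1.0842 × 1.051 × 1.015 ≈ 1.15659.
Nominal growth factor: 1.11200. Real growth factor = 1.11200 / 1.15659 ≈ 0.96145.
Annualized: 0.96145^(1/3) − 1 ≈ -0.01302.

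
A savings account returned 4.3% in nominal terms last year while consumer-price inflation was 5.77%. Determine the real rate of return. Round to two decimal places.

Real return via the Fisher equation: (1 + 4.3%)/(1 + 5.77%) − 1 = 1.043/1.0577 − 1 ≈ -0.01390.

-1.39%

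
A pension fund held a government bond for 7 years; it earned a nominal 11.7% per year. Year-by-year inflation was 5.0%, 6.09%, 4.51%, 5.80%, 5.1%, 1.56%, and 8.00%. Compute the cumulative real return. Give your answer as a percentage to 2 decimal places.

52.80%

Cumulative inflation factor: 1.050 × 1.0609 × 1.0451 × 1.0580 × 1.051 × 1.0156 × 1.0800 ≈ 1.41990.
Nominal growth factor: 2.16956. Real growth factor = 2.16956 / 1.41990 ≈ 1.52797.
Total real return ≈ 52.7973%.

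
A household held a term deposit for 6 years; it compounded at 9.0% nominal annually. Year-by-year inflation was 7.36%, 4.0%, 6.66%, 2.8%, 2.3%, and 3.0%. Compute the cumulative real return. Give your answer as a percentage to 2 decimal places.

30.01%

Cumulative inflation factor: 1.0736 × 1.040 × 1.0666 × 1.028 × 1.023 × 1.030 ≈ 1.28998.
Nominal growth factor: 1.67710. Real growth factor = 1.67710 / 1.28998 ≈ 1.30010.
Total real return ≈ 30.0097%.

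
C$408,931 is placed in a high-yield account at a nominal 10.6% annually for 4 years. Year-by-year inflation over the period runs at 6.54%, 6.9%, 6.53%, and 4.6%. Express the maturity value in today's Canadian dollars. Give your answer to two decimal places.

Nominal value at maturity: C$408,931 × (1 + 10.6%)^4 ≈ C$611,886.04.
Price-level factor over 4 years: 1.0654 × 1.069 × 1.0653 × 1.046 ≈ 1.2690946380.
Dividing the nominal maturity value by the price-level factor gives the value in today's money.

C$482,143.74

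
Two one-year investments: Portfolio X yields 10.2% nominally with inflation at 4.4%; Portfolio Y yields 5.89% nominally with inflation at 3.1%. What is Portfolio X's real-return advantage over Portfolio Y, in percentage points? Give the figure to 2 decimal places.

2.85

Portfolio X real return: 1.102/1.044 − 1 = 5.556%.
Portfolio Y real return: 1.0589/1.031 − 1 = 2.706%.
Difference: 5.556 − 2.706 = 2.850 pp.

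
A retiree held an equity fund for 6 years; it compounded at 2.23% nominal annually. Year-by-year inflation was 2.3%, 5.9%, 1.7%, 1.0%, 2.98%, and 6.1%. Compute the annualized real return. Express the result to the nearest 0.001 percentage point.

Cumulative inflation factor: 1.023 × 1.059 × 1.017 × 1.010 × 1.0298 × 1.061 ≈ 1.21586.
Nominal growth factor: 1.14148. Real growth factor = 1.14148 / 1.21586 ≈ 0.93883.
Annualized: 0.93883^(1/6) − 1 ≈ -0.01046.

-1.046%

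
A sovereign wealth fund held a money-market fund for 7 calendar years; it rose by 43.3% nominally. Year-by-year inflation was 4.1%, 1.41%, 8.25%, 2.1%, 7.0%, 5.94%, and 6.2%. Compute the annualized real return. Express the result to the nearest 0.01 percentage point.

0.29%

Cumulative inflation factor: 1.041 × 1.0141 × 1.0825 × 1.021 × 1.070 × 1.0594 × 1.062 ≈ 1.40460.
Nominal growth factor: 1.43300. Real growth factor = 1.43300 / 1.40460 ≈ 1.02022.
Annualized: 1.02022^(1/7) − 1 ≈ 0.00286.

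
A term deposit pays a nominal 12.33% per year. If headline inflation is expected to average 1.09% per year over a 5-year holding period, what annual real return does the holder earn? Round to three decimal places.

With constant rates the annual real return is the same each year: (1+12.33%)/(1+1.09%) − 1 = 0.11119.

11.119%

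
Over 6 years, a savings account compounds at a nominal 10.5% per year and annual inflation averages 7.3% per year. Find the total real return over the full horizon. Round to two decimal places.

The annual real rate is (1+10.5%)/(1+7.3%) − 1 = 2.9823%.
Compounded over 6 years: (1 + 0.029823)^6 − 1 ≈ 0.19282.

19.28%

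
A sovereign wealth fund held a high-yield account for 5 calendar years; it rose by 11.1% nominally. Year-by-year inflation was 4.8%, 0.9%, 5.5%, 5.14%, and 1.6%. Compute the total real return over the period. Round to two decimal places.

-6.77%

Cumulative inflation factor: 1.048 × 1.009 × 1.055 × 1.0514 × 1.016 ≈ 1.19170.
Nominal growth factor: 1.11100. Real growth factor = 1.11100 / 1.19170 ≈ 0.93228.
Total real return ≈ -6.7718%.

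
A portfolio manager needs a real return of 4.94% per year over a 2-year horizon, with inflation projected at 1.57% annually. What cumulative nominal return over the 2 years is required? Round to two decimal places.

Required annual nominal rate: (1+4.94%)(1+1.57%) − 1 = 6.587558%.
Cumulative over 2 years: (1 + 0.06587558)^2 − 1 ≈ 0.13609.

13.61%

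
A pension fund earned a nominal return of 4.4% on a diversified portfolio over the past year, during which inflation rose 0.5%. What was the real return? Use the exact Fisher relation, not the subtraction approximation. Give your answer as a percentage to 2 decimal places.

3.88%

Real return via the Fisher equation: (1 + 4.4%)/(1 + 0.5%) − 1 = 1.044/1.005 − 1 ≈ 0.03881.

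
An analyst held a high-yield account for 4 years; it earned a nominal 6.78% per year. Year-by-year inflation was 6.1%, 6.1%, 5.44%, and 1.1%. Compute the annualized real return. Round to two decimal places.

2.02%

Cumulative inflation factor: 1.061 × 1.061 × 1.0544 × 1.011 ≈ 1.20002.
Nominal growth factor: 1.30005. Real growth factor = 1.30005 / 1.20002 ≈ 1.08336.
Annualized: 1.08336^(1/4) − 1 ≈ 0.02022.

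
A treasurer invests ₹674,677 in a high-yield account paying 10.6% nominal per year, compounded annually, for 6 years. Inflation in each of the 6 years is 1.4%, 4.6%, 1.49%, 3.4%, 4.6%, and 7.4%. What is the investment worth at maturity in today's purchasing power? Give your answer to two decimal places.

Nominal value at maturity: ₹674,677 × (1 + 10.6%)^6 ≈ ₹1,234,885.43.
Price-level factor over 6 years: 1.014 × 1.046 × 1.0149 × 1.034 × 1.046 × 1.074 ≈ 1.2504012429.
Dividing the nominal maturity value by the price-level factor gives the value in today's money.

₹987,591.33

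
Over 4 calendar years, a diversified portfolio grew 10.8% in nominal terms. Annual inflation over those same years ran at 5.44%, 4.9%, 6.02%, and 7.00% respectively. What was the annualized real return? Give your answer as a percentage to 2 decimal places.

Cumulative inflation factor: 1.0544 × 1.049 × 1.0602 × 1.0700 ≈ 1.25474.
Nominal growth factor: 1.10800. Real growth factor = 1.10800 / 1.25474 ≈ 0.88305.
Annualized: 0.88305^(1/4) − 1 ≈ -0.03061.

-3.06%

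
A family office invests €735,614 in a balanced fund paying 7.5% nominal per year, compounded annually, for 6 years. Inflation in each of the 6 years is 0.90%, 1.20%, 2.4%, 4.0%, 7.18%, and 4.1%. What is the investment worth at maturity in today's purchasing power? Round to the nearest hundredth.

Nominal value at maturity: €735,614 × (1 + 7.5%)^6 ≈ €1,135,274.21.
Price-level factor over 6 years: 1.0090 × 1.0120 × 1.024 × 1.040 × 1.0718 × 1.041 ≈ 1.2133035181.
The maturity value deflated by that factor is the answer in today's purchasing power.

€935,688.55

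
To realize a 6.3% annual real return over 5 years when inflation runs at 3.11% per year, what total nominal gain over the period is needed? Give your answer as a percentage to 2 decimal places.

Required annual nominal rate: (1+6.3%)(1+3.11%) − 1 = 9.60593%.
Cumulative over 5 years: (1 + 0.0960593)^5 − 1 ≈ 0.58187.

58.19%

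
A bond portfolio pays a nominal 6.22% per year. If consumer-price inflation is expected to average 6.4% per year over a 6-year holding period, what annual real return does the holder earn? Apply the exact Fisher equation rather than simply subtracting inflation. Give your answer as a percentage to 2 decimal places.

With constant rates the annual real return is the same each year: (1+6.22%)/(1+6.4%) − 1 = -0.00169.

-0.17%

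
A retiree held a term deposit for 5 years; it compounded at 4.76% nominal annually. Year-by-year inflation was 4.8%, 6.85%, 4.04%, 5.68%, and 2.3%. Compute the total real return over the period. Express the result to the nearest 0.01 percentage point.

0.18%

Cumulative inflation factor: 1.048 × 1.0685 × 1.0404 × 1.0568 × 1.023 ≈ 1.25952.
Nominal growth factor: 1.26176. Real growth factor = 1.26176 / 1.25952 ≈ 1.00178.
Total real return ≈ 0.1781%.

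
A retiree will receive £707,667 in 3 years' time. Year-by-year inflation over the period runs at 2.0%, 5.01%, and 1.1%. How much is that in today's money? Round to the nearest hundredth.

£653,502.06

Price-level factor over 3 years: 1.020 × 1.0501 × 1.011 = 1.082884122.
Purchasing power today: £707,667 divided by that factor.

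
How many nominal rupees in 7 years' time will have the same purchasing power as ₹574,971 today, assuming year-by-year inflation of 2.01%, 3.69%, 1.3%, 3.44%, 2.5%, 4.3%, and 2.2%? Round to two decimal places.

Cumulative price-level factor: 1.0201 × 1.0369 × 1.013 × 1.0344 × 1.025 × 1.043 × 1.022 ≈ 1.2109791030.
Multiplying ₹574,971 by the price-level factor gives the future nominal sum.

₹696,277.87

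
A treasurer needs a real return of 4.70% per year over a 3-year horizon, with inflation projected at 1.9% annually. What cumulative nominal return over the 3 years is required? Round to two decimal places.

Required annual nominal rate: (1+4.70%)(1+1.9%) − 1 = 6.6893%.
Cumulative over 3 years: (1 + 0.066893)^3 − 1 ≈ 0.21440.

21.44%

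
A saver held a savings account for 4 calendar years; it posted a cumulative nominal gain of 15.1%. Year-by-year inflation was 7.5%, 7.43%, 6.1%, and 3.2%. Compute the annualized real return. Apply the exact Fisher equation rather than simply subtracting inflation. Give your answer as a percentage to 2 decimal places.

Cumulative inflation factor: 1.075 × 1.0743 × 1.061 × 1.032 ≈ 1.26453.
Nominal growth factor: 1.15100. Real growth factor = 1.15100 / 1.26453 ≈ 0.91022.
Annualized: 0.91022^(1/4) − 1 ≈ -0.02324.

-2.32%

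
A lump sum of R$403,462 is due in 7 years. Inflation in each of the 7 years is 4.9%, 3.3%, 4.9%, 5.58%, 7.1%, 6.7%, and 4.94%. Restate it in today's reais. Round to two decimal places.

Price-level factor over 7 years: 1.049 × 1.033 × 1.049 × 1.0558 × 1.071 × 1.067 × 1.0494 ≈ 1.4392223866.
Purchasing power today: R$403,462 divided by that factor.

R$280,333.33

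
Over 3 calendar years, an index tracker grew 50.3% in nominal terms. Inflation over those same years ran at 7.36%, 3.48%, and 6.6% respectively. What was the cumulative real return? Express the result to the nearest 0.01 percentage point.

26.91%

Cumulative inflation factor: 1.0736 × 1.0348 × 1.066 ≈ 1.18428.
Nominal growth factor: 1.50300. Real growth factor = 1.50300 / 1.18428 ≈ 1.26912.
Total real return ≈ 26.9120%.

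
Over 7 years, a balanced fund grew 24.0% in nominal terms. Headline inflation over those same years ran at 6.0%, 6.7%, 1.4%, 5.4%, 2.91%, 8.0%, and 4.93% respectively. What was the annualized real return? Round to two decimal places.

Cumulative inflation factor: 1.060 × 1.067 × 1.014 × 1.054 × 1.0291 × 1.080 × 1.0493 ≈ 1.40971.
Nominal growth factor: 1.24000. Real growth factor = 1.24000 / 1.40971 ≈ 0.87961.
Annualized: 0.87961^(1/7) − 1 ≈ -0.01816.

-1.82%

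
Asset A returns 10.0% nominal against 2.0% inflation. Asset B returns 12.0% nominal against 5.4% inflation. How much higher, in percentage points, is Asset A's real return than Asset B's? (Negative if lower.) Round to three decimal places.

Asset A real return: 1.100/1.020 − 1 = 7.8431%.
Asset B real return: 1.120/1.054 − 1 = 6.2619%.
Difference: 7.8431 − 6.2619 = 1.5812 pp.

1.581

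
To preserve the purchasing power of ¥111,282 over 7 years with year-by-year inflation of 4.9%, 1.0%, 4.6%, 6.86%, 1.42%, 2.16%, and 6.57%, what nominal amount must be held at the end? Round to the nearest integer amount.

¥145,515

Cumulative price-level factor: 1.049 × 1.010 × 1.046 × 1.0686 × 1.0142 × 1.0216 × 1.0657 ≈ 1.3076248720.
Multiplying ¥111,282 by the price-level factor gives the future nominal sum.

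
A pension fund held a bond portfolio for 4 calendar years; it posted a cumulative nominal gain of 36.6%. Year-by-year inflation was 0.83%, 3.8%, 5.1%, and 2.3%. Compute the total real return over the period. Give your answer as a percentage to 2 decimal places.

Cumulative inflation factor: 1.0083 × 1.038 × 1.051 × 1.023 ≈ 1.12529.
Nominal growth factor: 1.36600. Real growth factor = 1.36600 / 1.12529 ≈ 1.21391.
Total real return ≈ 21.3906%.

21.39%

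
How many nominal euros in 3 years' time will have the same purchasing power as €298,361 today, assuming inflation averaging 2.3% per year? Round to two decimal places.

€319,425.04

Cumulative price-level factor: (1+2.3%)^3 = 1.070599167.
Multiplying €298,361 by the price-level factor gives the future nominal sum.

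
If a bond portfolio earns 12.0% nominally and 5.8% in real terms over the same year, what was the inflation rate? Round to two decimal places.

5.86%

From (1+r_nom) = (1+r_real)(1+π), we get 1+π = (1 + 12.0%)/(1 + 5.8%) = 1.120/1.058 ≈ 1.05860.
So π ≈ 5.8601%.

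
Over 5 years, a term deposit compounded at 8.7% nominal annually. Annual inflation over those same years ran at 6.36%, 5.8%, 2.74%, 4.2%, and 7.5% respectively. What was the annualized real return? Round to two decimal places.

Cumulative inflation factor: 1.0636 × 1.058 × 1.0274 × 1.042 × 1.075 ≈ 1.29503.
Nominal growth factor: 1.51757. Real growth factor = 1.51757 / 1.29503 ≈ 1.17184.
Annualized: 1.17184^(1/5) − 1 ≈ 0.03222.

3.22%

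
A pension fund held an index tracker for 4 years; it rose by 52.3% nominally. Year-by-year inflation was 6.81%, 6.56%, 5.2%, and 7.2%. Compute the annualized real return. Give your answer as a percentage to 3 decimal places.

4.369%

Cumulative inflation factor: 1.0681 × 1.0656 × 1.052 × 1.072 ≈ 1.28356.
Nominal growth factor: 1.52300. Real growth factor = 1.52300 / 1.28356 ≈ 1.18654.
Annualized: 1.18654^(1/4) − 1 ≈ 0.04369.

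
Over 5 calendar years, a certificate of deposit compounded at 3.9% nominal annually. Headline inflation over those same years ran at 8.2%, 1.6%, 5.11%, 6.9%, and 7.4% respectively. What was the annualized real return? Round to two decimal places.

-1.81%

Cumulative inflation factor: 1.082 × 1.016 × 1.0511 × 1.069 × 1.074 ≈ 1.32662.
Nominal growth factor: 1.21081. Real growth factor = 1.21081 / 1.32662 ≈ 0.91271.
Annualized: 0.91271^(1/5) − 1 ≈ -0.01810.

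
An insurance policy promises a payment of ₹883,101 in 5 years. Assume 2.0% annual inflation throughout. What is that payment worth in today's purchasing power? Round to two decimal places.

Price-level factor over 5 years: (1 + 2.0%)^5 = 1.1040808032.
Purchasing power today: ₹883,101 divided by that factor.

₹799,851.78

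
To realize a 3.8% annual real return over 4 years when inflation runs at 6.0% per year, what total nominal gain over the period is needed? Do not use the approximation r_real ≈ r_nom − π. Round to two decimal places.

46.56%

Required annual nominal rate: (1+3.8%)(1+6.0%) − 1 = 10.028%.
Cumulative over 4 years: (1 + 0.10028)^4 − 1 ≈ 0.46559.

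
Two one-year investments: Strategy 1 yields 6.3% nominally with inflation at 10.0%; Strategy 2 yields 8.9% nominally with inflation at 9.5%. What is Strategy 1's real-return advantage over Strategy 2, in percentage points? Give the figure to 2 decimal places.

Strategy 1 real return: 1.063/1.100 − 1 = -3.364%.
Strategy 2 real return: 1.089/1.095 − 1 = -0.548%.
Difference: -3.364 − (-0.548) = -2.816 pp.

-2.82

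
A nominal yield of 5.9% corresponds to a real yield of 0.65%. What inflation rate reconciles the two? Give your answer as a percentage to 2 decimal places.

5.22%

From (1+r_nom) = (1+r_real)(1+π), we get 1+π = (1 + 5.9%)/(1 + 0.65%) = 1.059/1.0065 ≈ 1.05216.
So π ≈ 5.2161%.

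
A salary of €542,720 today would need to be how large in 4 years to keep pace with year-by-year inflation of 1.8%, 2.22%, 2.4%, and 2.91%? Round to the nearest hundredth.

€595,137.09

Cumulative price-level factor: 1.018 × 1.0222 × 1.024 × 1.0291 ≈ 1.0965821935.
The nominal amount required is €542,720 scaled up by that factor.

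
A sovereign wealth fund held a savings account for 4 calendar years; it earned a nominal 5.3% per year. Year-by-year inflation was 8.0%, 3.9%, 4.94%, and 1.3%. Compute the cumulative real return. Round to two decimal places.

3.07%

Cumulative inflation factor: 1.080 × 1.039 × 1.0494 × 1.013 ≈ 1.19286.
Nominal growth factor: 1.22946. Real growth factor = 1.22946 / 1.19286 ≈ 1.03068.
Total real return ≈ 3.0680%.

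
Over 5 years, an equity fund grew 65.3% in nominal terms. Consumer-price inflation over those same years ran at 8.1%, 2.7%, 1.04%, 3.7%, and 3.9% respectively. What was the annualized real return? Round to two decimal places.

6.46%

Cumulative inflation factor: 1.081 × 1.027 × 1.0104 × 1.037 × 1.039 ≈ 1.20860.
Nominal growth factor: 1.65300. Real growth factor = 1.65300 / 1.20860 ≈ 1.36769.
Annualized: 1.36769^(1/5) − 1 ≈ 0.06463.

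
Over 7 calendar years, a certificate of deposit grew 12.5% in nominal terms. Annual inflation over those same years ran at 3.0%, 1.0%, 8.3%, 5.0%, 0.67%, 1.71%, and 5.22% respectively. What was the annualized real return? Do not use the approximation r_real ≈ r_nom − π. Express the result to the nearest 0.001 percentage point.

-1.767%

Cumulative inflation factor: 1.030 × 1.010 × 1.083 × 1.050 × 1.0067 × 1.0171 × 1.0522 ≈ 1.27450.
Nominal growth factor: 1.12500. Real growth factor = 1.12500 / 1.27450 ≈ 0.88270.
Annualized: 0.88270^(1/7) − 1 ≈ -0.01767.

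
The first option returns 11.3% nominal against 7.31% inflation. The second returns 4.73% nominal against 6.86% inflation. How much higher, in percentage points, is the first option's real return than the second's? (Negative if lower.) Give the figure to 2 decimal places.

5.71

The first option real return: 1.113/1.0731 − 1 = 3.718%.
The second real return: 1.0473/1.0686 − 1 = -1.993%.
Difference: 3.718 − (-1.993) = 5.711 pp.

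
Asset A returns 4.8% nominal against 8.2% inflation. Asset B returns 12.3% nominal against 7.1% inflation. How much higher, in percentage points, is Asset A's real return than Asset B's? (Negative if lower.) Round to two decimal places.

-8.00

Asset A real return: 1.048/1.082 − 1 = -3.142%.
Asset B real return: 1.123/1.071 − 1 = 4.855%.
Difference: -3.142 − 4.855 = -7.997 pp.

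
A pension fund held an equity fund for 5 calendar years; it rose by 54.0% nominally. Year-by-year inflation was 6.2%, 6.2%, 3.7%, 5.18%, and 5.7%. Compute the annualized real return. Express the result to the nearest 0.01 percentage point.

Cumulative inflation factor: 1.062 × 1.062 × 1.037 × 1.0518 × 1.057 ≈ 1.30028.
Nominal growth factor: 1.54000. Real growth factor = 1.54000 / 1.30028 ≈ 1.18436.
Annualized: 1.18436^(1/5) − 1 ≈ 0.03442.

3.44%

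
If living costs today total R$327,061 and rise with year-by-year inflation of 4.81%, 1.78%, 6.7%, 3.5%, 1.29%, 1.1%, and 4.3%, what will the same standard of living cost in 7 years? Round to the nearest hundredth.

Cumulative price-level factor: 1.0481 × 1.0178 × 1.067 × 1.035 × 1.0129 × 1.011 × 1.043 ≈ 1.2582645813.
Multiplying R$327,061 by the price-level factor gives the future nominal sum.

R$411,529.27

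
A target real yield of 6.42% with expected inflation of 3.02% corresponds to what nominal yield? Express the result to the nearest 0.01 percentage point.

By the Fisher equation, 1 + r_nom = (1 + 6.42%)(1 + 3.02%) = 1.0642 × 1.0302 = 1.09633884.
So r_nom = 9.633884%.

9.63%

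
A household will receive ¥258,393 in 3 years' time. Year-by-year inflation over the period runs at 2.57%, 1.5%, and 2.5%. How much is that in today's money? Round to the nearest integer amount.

¥242,142

Price-level factor over 3 years: 1.0257 × 1.015 × 1.025 = 1.0671126375.
Purchasing power today: ¥258,393 divided by that factor.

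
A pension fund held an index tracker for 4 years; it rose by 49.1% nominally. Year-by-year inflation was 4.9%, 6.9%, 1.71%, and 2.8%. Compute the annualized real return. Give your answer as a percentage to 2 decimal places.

6.19%

Cumulative inflation factor: 1.049 × 1.069 × 1.0171 × 1.028 ≈ 1.17249.
Nominal growth factor: 1.49100. Real growth factor = 1.49100 / 1.17249 ≈ 1.27165.
Annualized: 1.27165^(1/4) − 1 ≈ 0.06192.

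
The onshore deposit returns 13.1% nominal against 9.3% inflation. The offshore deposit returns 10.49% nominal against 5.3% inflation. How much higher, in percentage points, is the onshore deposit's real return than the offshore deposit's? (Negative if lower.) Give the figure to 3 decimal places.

-1.452

The onshore deposit real return: 1.131/1.093 − 1 = 3.4767%.
The offshore deposit real return: 1.1049/1.053 − 1 = 4.9288%.
Difference: 3.4767 − 4.9288 = -1.4521 pp.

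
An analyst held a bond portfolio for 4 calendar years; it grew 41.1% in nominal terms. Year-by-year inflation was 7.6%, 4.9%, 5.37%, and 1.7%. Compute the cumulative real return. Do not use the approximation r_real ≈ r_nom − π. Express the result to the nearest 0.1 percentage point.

16.7%

Cumulative inflation factor: 1.076 × 1.049 × 1.0537 × 1.017 ≈ 1.20956.
Nominal growth factor: 1.41100. Real growth factor = 1.41100 / 1.20956 ≈ 1.16654.
Total real return ≈ 16.6545%.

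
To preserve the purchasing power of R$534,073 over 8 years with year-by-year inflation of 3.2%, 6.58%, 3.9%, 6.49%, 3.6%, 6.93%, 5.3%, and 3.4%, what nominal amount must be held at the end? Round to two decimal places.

Cumulative price-level factor: 1.032 × 1.0658 × 1.039 × 1.0649 × 1.036 × 1.0693 × 1.053 × 1.034 ≈ 1.4678714378.
The nominal amount required is R$534,073 scaled up by that factor.

R$783,950.50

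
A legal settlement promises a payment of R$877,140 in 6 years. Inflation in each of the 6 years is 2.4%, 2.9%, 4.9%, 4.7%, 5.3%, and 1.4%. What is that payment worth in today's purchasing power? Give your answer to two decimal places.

Price-level factor over 6 years: 1.024 × 1.029 × 1.049 × 1.047 × 1.053 × 1.014 ≈ 1.2356737688.
Purchasing power today: R$877,140 divided by that factor.

R$709,847.55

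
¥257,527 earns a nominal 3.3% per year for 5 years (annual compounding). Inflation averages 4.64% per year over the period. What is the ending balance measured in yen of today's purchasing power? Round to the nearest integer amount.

¥241,455

Nominal value at maturity: ¥257,527 × (1 + 3.3%)^5 ≈ ¥302,918.
Price-level factor over 5 years: (1 + 4.64%)^5 ≈ 1.2545519647.
The maturity value deflated by that factor is the answer in today's purchasing power.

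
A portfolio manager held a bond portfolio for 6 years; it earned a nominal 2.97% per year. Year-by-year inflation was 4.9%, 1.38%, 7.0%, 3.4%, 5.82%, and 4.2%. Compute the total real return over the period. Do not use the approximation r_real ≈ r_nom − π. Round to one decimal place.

-8.1%

Cumulative inflation factor: 1.049 × 1.0138 × 1.070 × 1.034 × 1.0582 × 1.042 ≈ 1.29738.
Nominal growth factor: 1.19197. Real growth factor = 1.19197 / 1.29738 ≈ 0.91875.
Total real return ≈ -8.1251%.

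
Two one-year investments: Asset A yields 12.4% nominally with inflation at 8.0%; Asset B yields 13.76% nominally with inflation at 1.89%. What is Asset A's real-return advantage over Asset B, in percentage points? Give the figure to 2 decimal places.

Asset A real return: 1.124/1.080 − 1 = 4.074%.
Asset B real return: 1.1376/1.0189 − 1 = 11.650%.
Difference: 4.074 − 11.650 = -7.576 pp.

-7.58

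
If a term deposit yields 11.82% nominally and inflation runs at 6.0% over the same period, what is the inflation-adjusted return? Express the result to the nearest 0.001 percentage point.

5.491%

Real return via the Fisher equation: (1 + 11.82%)/(1 + 6.0%) − 1 = 1.1182/1.060 − 1 ≈ 0.05491.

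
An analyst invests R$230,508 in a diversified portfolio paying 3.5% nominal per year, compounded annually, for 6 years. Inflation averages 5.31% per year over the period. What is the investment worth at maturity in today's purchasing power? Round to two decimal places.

R$207,735.36

Nominal value at maturity: R$230,508 × (1 + 3.5%)^6 ≈ R$283,353.19.
Price-level factor over 6 years: (1 + 5.31%)^6 ≈ 1.3640103842.
The maturity value deflated by that factor is the answer in today's purchasing power.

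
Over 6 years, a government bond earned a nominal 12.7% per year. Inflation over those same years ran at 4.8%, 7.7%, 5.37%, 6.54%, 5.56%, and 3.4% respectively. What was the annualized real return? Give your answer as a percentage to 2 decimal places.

Cumulative inflation factor: 1.048 × 1.077 × 1.0537 × 1.0654 × 1.0556 × 1.034 ≈ 1.38301.
Nominal growth factor: 2.04901. Real growth factor = 2.04901 / 1.38301 ≈ 1.48155.
Annualized: 1.48155^(1/6) − 1 ≈ 0.06771.

6.77%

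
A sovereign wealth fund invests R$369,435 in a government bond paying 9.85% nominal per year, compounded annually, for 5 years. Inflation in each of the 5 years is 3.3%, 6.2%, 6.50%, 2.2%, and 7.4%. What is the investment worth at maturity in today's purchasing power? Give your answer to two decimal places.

Nominal value at maturity: R$369,435 × (1 + 9.85%)^5 ≈ R$590,933.14.
Price-level factor over 5 years: 1.033 × 1.062 × 1.0650 × 1.022 × 1.074 ≈ 1.2824180533.
The maturity value deflated by that factor is the answer in today's purchasing power.

R$460,796.02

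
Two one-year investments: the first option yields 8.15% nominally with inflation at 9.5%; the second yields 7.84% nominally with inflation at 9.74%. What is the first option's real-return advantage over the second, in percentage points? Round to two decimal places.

0.50

The first option real return: 1.0815/1.095 − 1 = -1.233%.
The second real return: 1.0784/1.0974 − 1 = -1.731%.
Difference: -1.233 − (-1.731) = 0.498 pp.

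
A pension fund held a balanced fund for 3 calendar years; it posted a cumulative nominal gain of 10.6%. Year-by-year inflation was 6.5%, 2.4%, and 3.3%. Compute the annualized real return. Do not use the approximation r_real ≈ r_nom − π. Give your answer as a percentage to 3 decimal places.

Cumulative inflation factor: 1.065 × 1.024 × 1.033 ≈ 1.12655.
Nominal growth factor: 1.10600. Real growth factor = 1.10600 / 1.12655 ≈ 0.98176.
Annualized: 0.98176^(1/3) − 1 ≈ -0.00612.

-0.612%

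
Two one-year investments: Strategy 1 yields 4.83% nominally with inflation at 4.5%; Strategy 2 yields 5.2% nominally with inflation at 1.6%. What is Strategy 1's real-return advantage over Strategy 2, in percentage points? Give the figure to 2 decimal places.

Strategy 1 real return: 1.0483/1.045 − 1 = 0.316%.
Strategy 2 real return: 1.052/1.016 − 1 = 3.543%.
Difference: 0.316 − 3.543 = -3.227 pp.

-3.23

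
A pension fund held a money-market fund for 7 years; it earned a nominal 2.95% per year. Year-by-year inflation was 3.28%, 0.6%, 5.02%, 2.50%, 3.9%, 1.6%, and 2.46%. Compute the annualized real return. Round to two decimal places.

Cumulative inflation factor: 1.0328 × 1.006 × 1.0502 × 1.0250 × 1.039 × 1.016 × 1.0246 ≈ 1.20969.
Nominal growth factor: 1.22570. Real growth factor = 1.22570 / 1.20969 ≈ 1.01324.
Annualized: 1.01324^(1/7) − 1 ≈ 0.00188.

0.19%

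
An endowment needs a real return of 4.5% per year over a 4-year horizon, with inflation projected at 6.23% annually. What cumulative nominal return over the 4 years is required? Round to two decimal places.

Required annual nominal rate: (1+4.5%)(1+6.23%) − 1 = 11.01035%.
Cumulative over 4 years: (1 + 0.1101035)^4 − 1 ≈ 0.51864.

51.86%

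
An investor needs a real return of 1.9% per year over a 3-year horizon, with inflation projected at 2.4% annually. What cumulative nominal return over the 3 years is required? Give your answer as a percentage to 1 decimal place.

Required annual nominal rate: (1+1.9%)(1+2.4%) − 1 = 4.3456%.
Cumulative over 3 years: (1 + 0.043456)^3 − 1 ≈ 0.13612.

13.6%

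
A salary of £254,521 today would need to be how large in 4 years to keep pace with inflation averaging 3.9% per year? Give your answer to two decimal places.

Cumulative price-level factor: (1+3.9%)^4 ≈ 1.1653655894.
Multiplying £254,521 by the price-level factor gives the future nominal sum.

£296,610.02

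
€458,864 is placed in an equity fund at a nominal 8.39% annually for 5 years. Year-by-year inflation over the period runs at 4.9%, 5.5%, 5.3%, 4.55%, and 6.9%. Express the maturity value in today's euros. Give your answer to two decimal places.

Nominal value at maturity: €458,864 × (1 + 8.39%)^5 ≈ €686,483.44.
Price-level factor over 5 years: 1.049 × 1.055 × 1.053 × 1.0455 × 1.069 ≈ 1.3024410069.
The maturity value deflated by that factor is the answer in today's purchasing power.

€527,074.50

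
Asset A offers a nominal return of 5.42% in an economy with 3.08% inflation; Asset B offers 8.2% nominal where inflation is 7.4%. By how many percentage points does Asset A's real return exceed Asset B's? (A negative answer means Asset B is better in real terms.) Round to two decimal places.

1.53

Asset A real return: 1.0542/1.0308 − 1 = 2.270%.
Asset B real return: 1.082/1.074 − 1 = 0.745%.
Difference: 2.270 − 0.745 = 1.525 pp.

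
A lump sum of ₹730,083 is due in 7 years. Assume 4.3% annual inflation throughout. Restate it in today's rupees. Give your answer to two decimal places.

₹543,728.47

Price-level factor over 7 years: (1 + 4.3%)^7 ≈ 1.3427345347.
Purchasing power today: ₹730,083 divided by that factor.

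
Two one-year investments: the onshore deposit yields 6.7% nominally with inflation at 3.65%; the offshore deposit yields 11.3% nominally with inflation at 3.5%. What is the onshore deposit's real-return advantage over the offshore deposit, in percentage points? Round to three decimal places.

The onshore deposit real return: 1.067/1.0365 − 1 = 2.9426%.
The offshore deposit real return: 1.113/1.035 − 1 = 7.5362%.
Difference: 2.9426 − 7.5362 = -4.5936 pp.

-4.594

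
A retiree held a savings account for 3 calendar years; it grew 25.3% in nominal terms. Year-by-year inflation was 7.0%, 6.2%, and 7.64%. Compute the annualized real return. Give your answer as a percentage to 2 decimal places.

0.81%

Cumulative inflation factor: 1.070 × 1.062 × 1.0764 ≈ 1.22316.
Nominal growth factor: 1.25300. Real growth factor = 1.25300 / 1.22316 ≈ 1.02440.
Annualized: 1.02440^(1/3) − 1 ≈ 0.00807.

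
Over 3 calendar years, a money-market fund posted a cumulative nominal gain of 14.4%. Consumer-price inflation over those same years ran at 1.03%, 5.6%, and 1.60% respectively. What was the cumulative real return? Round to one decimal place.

Cumulative inflation factor: 1.0103 × 1.056 × 1.0160 ≈ 1.08395.
Nominal growth factor: 1.14400. Real growth factor = 1.14400 / 1.08395 ≈ 1.05540.
Total real return ≈ 5.5402%.

5.5%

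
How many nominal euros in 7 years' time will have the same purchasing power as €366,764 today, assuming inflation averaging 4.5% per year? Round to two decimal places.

€499,115.13

Cumulative price-level factor: (1+4.5%)^7 ≈ 1.3608618305.
Multiplying €366,764 by the price-level factor gives the future nominal sum.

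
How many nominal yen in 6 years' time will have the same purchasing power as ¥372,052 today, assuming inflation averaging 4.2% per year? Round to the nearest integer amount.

¥476,223

Cumulative price-level factor: (1+4.2%)^6 ≈ 1.2799892251.
The nominal amount required is ¥372,052 scaled up by that factor.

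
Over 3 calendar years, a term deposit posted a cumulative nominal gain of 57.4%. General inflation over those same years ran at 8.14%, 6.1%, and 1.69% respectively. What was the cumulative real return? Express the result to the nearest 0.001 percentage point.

34.904%

Cumulative inflation factor: 1.0814 × 1.061 × 1.0169 ≈ 1.16676.
Nominal growth factor: 1.57400. Real growth factor = 1.57400 / 1.16676 ≈ 1.34904.
Total real return ≈ 34.9040%.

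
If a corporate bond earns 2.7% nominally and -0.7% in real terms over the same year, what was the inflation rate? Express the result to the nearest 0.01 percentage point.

3.42%

From (1+r_nom) = (1+r_real)(1+π), we get 1+π = (1 + 2.7%)/(1 − 0.7%) = 1.027/0.993 ≈ 1.03424.
So π ≈ 3.4240%.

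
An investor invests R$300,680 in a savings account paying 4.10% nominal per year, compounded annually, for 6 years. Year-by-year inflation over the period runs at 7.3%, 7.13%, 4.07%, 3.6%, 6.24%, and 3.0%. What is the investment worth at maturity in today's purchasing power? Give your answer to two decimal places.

R$282,154.83

Nominal value at maturity: R$300,680 × (1 + 4.10%)^6 ≈ R$382,656.34.
Price-level factor over 6 years: 1.073 × 1.0713 × 1.0407 × 1.036 × 1.0624 × 1.030 ≈ 1.3561927662.
The maturity value deflated by that factor is the answer in today's purchasing power.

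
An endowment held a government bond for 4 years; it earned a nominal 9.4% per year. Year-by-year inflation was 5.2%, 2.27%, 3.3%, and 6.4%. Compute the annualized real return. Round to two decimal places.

4.91%

Cumulative inflation factor: 1.052 × 1.0227 × 1.033 × 1.064 ≈ 1.18251.
Nominal growth factor: 1.43242. Real growth factor = 1.43242 / 1.18251 ≈ 1.21133.
Annualized: 1.21133^(1/4) − 1 ≈ 0.04910.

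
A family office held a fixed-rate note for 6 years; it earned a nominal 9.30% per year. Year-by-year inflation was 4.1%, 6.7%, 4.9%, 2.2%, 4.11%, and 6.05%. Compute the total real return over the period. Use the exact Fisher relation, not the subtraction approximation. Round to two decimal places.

29.68%

Cumulative inflation factor: 1.041 × 1.067 × 1.049 × 1.022 × 1.0411 × 1.0605 ≈ 1.31475.
Nominal growth factor: 1.70499. Real growth factor = 1.70499 / 1.31475 ≈ 1.29681.
Total real return ≈ 29.6810%.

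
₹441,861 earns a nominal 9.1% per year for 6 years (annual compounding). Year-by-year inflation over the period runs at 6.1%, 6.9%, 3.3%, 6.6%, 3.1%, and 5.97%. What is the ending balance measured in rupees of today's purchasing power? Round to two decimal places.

₹546,062.01

Nominal value at maturity: ₹441,861 × (1 + 9.1%)^6 ≈ ₹745,133.65.
Price-level factor over 6 years: 1.061 × 1.069 × 1.033 × 1.066 × 1.031 × 1.0597 ≈ 1.3645586756.
Dividing the nominal maturity value by the price-level factor gives the value in today's money.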